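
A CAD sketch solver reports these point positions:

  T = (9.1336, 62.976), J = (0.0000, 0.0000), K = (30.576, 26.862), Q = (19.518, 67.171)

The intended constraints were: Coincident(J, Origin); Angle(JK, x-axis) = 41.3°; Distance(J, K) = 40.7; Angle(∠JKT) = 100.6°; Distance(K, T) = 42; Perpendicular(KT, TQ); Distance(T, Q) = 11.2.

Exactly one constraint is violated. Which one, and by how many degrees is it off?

Perpendicular(KT, TQ) — off by 8.70°.

J = (0.00, 0.00) ✓; JK at 41.30° ✓; |JK| = 40.70 ✓; ∠JKT = 100.6° ✓; |KT| = 42.00 ✓; ∠(KT, TQ) = 98.70° ✗; |TQ| = 11.20 ✓.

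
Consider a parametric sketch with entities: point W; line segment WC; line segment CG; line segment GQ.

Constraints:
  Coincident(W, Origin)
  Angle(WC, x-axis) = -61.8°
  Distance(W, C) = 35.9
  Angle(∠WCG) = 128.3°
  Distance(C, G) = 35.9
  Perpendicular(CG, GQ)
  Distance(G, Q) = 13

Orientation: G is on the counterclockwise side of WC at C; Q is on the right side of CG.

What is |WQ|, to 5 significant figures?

71.251

∠WCG = 128.3°, so CG runs at -61.8° + (180° − 128.3°) = -10.100° from the x-axis; with |CG| = 35.9, G = C + 35.9·(cos -10.100°, sin -10.100°) = (52.308, -37.934). CG is perpendicular to GQ; with |GQ| = 13.0 on the right of CG, Q = G + 13.0·(-0.17537, -0.98450) = (50.028, -50.733). Then |WQ| = |Q − W| = 71.251.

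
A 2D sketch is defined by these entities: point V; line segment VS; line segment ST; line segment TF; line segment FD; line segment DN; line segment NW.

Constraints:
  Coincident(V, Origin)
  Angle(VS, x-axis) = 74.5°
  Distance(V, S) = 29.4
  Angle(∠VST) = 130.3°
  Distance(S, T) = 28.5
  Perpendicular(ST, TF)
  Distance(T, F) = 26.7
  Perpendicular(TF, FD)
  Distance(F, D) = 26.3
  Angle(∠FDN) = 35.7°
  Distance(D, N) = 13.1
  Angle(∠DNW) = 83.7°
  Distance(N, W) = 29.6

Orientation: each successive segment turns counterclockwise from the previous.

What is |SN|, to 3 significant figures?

23.0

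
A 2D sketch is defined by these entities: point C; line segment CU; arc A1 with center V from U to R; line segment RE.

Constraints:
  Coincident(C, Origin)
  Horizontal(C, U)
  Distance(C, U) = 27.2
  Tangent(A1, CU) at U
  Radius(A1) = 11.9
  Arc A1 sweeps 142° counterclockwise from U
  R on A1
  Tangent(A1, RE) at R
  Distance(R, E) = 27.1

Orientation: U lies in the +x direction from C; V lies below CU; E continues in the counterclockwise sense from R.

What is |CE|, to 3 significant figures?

56.0

C is at the origin; C and U share the same y with |CU| = 27.2 and U on the +x side, so U = (27.2, 0.00). The tangent condition forces VU to be normal to CU, so V = U + (0, -11.9) = (27.2, -11.9). On A1, U sits at bearing 90° from V; a 142° counterclockwise sweep puts R at bearing 232°, so R = V + 11.9·(cos 232°, sin 232°) = (19.9, -21.3). A1 meets RE tangentially, so VR is at right angles to RE, so RE runs along (−sin 232°, cos 232°); with |RE| = 27.1, E = (41.2, -38.0). Then |CE| = |E − C| = 56.0.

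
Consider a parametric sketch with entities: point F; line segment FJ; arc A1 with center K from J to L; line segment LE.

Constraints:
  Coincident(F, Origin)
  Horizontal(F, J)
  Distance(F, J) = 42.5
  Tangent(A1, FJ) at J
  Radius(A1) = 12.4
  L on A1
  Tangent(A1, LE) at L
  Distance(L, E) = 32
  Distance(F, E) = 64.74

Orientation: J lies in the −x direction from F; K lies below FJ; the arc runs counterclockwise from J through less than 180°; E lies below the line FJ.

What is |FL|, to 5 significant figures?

56.671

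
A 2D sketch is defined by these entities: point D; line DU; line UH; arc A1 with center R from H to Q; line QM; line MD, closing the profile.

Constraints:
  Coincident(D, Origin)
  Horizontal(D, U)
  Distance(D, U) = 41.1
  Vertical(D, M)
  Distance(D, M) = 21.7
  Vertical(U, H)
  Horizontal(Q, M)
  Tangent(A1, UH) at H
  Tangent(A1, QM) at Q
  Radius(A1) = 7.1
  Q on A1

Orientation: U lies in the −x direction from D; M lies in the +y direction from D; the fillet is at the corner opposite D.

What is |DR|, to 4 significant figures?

37.00

D is at the origin; D and U share the same y with |DU| = 41.1 and U on the −x side, so U = (-41.10, 0.000). DM is vertical with |DM| = 21.7 and M on the +y side, so M = (0.000, 21.70). The virtual corner opposite D is at (-41.10, 21.70). The tangent condition forces RH to be normal to UH and tangency of A1 to QM means the radius RQ is perpendicular to QM, with radius 7.1, so the center R sits 7.1 in from both sides at R = (-34.00, 14.60). Then |DR| = |R − D| = 37.00.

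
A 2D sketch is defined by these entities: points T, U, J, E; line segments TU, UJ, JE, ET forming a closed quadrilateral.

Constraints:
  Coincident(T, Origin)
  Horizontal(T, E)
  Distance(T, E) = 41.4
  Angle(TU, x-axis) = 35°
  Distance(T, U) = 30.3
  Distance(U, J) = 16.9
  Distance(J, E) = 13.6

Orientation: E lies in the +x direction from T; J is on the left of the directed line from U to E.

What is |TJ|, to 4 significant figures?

43.47

T is at the origin; TE is horizontal with |TE| = 41.4 and E in +x, so E = (41.4, 0). TU runs at 35.0° with |TU| = 30.3, so U = (24.82, 17.38). J is determined by |UJ| = 16.9 and |JE| = 13.6 together: it lies at the intersection of circle(U, 16.9) and circle(E, 13.6). With |UE| = 24.02, the foot of the radical line on UE is 14.10 from U and the perpendicular offset is √(16.9² − 14.10²) = 9.309. Taking the left-of-UE solution: J = (41.29, 13.60).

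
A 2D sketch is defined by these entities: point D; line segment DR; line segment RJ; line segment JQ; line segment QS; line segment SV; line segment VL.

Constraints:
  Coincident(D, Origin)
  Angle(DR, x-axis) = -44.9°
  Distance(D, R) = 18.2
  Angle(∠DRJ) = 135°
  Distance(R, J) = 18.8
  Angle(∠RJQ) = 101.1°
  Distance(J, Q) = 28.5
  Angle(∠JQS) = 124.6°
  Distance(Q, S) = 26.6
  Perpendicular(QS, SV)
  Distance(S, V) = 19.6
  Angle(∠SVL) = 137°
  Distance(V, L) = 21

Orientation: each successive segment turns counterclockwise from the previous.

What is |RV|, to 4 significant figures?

34.34

∠JQS = 124.6° gives QS at 134.4° from the x-axis; with |QS| = 26.6, S = (18.52, 34.17). QS is perpendicular to SV, so SV runs at -135.6°; with |SV| = 19.6, V = (4.515, 20.45). Then |RV| = |V − R| = 34.34.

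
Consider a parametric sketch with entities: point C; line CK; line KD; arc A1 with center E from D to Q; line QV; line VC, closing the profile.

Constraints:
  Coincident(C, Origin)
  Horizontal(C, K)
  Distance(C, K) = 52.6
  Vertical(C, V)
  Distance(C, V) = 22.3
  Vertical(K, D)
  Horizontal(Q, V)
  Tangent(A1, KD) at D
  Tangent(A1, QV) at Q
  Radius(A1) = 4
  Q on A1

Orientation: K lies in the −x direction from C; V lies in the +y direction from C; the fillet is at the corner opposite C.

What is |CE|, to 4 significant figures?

51.93

C and V share the same x with |CV| = 22.3 and V on the +y side, so V = (0.000, 22.30). The virtual corner opposite C is at (-52.60, 22.30). The tangent condition forces ED to be normal to KD and since A1 is tangent to QV there, EQ ⟂ QV, with radius 4.0, so the center E sits 4.0 in from both sides at E = (-48.60, 18.30). Then |CE| = |E − C| = 51.93.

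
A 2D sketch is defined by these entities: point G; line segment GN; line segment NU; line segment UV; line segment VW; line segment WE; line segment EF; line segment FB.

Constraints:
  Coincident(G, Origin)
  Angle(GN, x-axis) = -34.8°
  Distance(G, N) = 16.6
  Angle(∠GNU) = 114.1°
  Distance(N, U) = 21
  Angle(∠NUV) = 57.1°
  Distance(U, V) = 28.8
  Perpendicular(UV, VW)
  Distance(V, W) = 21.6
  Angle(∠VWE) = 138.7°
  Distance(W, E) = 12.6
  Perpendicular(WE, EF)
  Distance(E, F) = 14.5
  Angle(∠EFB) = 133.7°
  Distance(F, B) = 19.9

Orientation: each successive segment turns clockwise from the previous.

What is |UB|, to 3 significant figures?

8.90

WE is perpendicular to EF, so EF runs at -84.9°; with |EF| = 14.5, F = (17.6, -7.93). ∠EFB = 133.7° gives FB at -131° from the x-axis; with |FB| = 19.9, B = (4.50, -22.9). Then |UB| = |B − U| = 8.90.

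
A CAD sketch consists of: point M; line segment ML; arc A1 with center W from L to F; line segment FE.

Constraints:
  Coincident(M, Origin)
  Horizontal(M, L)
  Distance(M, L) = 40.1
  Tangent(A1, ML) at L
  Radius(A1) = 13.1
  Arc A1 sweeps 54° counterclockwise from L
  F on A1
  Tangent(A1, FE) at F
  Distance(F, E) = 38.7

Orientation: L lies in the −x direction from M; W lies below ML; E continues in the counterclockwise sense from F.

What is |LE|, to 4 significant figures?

49.59

On A1, L sits at bearing 90° from W; a 54° counterclockwise sweep puts F at bearing 144°, so F = W + 13.1·(cos 144°, sin 144°) = (-50.70, -5.400). A1 meets FE tangentially, so WF is at right angles to FE, so FE runs along (−sin 144°, cos 144°); with |FE| = 38.7, E = (-73.45, -36.71). Then |LE| = |E − L| = 49.59.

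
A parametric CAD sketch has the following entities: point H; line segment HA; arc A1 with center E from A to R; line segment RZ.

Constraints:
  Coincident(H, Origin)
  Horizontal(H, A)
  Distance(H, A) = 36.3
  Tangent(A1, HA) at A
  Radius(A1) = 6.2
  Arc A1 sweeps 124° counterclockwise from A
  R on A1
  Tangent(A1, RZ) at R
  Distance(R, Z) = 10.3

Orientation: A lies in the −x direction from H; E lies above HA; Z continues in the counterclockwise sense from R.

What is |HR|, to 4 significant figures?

32.63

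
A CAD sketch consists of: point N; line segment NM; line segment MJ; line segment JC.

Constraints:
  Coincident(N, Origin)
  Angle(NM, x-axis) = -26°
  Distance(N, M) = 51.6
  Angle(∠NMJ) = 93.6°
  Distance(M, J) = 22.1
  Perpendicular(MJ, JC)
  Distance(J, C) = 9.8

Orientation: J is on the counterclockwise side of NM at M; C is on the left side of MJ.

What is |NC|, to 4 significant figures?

48.79

N is at the origin; NM runs at -26.0° with length 51.6, so M = 51.6·(cos -26.0°, sin -26.0°) = (46.38, -22.62). ∠NMJ = 93.6°, so MJ runs at -26.0° + (180° − 93.6°) = 60.40° from the x-axis; with |MJ| = 22.1, J = M + 22.1·(cos 60.40°, sin 60.40°) = (57.29, -3.404). MJ is perpendicular to JC; with |JC| = 9.8 on the left of MJ, C = J + 9.8·(-0.8695, 0.4939) = (48.77, 1.437). Then |NC| = |C − N| = 48.79.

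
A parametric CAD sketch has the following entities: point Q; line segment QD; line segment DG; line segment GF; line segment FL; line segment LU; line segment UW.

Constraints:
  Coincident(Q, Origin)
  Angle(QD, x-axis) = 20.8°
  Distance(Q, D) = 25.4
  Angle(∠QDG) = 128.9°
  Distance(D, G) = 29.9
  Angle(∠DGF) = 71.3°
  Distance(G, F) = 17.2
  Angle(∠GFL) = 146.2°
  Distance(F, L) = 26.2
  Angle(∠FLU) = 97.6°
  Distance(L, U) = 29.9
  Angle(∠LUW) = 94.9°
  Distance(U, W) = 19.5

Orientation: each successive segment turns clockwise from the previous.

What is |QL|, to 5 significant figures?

23.191

Q is at the origin; QD runs at 20.8° with length 25.4, so D = (23.745, 9.0197). ∠QDG = 128.9° gives DG at -30.300° from the x-axis; with |DG| = 29.9, G = (49.560, -6.0657). ∠DGF = 71.3° gives GF at -139.00° from the x-axis; with |GF| = 17.2, F = (36.579, -17.350). ∠GFL = 146.2° gives FL at -172.80° from the x-axis; with |FL| = 26.2, L = (10.586, -20.634). Then |QL| = |L − Q| = 23.191.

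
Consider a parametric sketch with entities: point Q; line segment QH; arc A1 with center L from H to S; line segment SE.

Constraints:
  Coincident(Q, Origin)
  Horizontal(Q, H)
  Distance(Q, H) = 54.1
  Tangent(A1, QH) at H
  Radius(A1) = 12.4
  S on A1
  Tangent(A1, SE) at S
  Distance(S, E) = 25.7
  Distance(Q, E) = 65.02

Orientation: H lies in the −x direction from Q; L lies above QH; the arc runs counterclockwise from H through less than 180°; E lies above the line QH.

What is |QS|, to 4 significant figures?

45.43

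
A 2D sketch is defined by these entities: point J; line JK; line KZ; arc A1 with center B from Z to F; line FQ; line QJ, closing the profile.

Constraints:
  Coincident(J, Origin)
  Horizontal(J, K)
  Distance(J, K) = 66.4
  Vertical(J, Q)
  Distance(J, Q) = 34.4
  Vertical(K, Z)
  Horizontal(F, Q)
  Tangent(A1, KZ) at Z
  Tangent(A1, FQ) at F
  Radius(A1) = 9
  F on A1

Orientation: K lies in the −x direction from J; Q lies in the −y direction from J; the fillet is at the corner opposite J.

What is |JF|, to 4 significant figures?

66.92

J is at the origin; J and K share the same y with |JK| = 66.4 and K on the −x side, so K = (-66.40, 0.000). J and Q share the same x with |JQ| = 34.4 and Q on the −y side, so Q = (0.000, -34.40). The virtual corner opposite J is at (-66.40, -34.40). The tangent condition forces BZ to be normal to KZ and the tangent condition forces BF to be normal to FQ, with radius 9.0, so the center B sits 9.0 in from both sides at B = (-57.40, -25.40). That places the tangent points at Z = (-66.40, -25.40) on KZ and F = (-57.40, -34.40) on FQ. Then |JF| = |F − J| = 66.92.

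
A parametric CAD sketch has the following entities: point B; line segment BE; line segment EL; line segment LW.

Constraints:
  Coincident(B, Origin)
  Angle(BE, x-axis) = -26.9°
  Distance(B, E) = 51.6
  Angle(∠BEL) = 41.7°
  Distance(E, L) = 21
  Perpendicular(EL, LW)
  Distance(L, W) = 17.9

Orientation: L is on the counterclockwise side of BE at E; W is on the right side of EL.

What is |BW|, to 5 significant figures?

55.088

B is at the origin; BE runs at -26.9° with length 51.6, so E = 51.6·(cos -26.9°, sin -26.9°) = (46.017, -23.346). ∠BEL = 41.7°, so EL runs at -26.9° + (180° − 41.7°) = 111.40° from the x-axis; with |EL| = 21.0, L = E + 21.0·(cos 111.40°, sin 111.40°) = (38.354, -3.7935). The perpendicularity gives LW at right angles to EL; with |LW| = 17.9 on the right of EL, W = L + 17.9·(0.93106, 0.36488) = (55.020, 2.7378). Then |BW| = |W − B| = 55.088.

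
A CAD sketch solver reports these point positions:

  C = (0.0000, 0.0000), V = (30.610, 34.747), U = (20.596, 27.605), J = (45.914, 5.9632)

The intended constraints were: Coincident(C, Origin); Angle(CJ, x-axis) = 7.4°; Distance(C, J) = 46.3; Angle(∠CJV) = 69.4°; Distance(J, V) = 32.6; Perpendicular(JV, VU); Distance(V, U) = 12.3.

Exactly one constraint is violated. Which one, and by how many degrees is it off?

Perpendicular(JV, VU) — off by 7.50°.

C = (0.00, 0.00) ✓; CJ at 7.400° ✓; |CJ| = 46.30 ✓; ∠CJV = 69.40° ✓; |JV| = 32.60 ✓; ∠(JV, VU) = 97.50° ✗; |VU| = 12.30 ✓.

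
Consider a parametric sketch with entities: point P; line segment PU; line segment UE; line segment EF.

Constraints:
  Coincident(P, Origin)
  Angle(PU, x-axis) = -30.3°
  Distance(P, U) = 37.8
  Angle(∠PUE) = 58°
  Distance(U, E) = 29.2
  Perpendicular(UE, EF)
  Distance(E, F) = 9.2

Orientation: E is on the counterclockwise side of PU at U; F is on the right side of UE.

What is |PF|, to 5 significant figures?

42.263

P is at the origin; PU runs at -30.3° with length 37.8, so U = 37.8·(cos -30.3°, sin -30.3°) = (32.636, -19.071). ∠PUE = 58.0°, so UE runs at -30.3° + (180° − 58.0°) = 91.700° from the x-axis; with |UE| = 29.2, E = U + 29.2·(cos 91.700°, sin 91.700°) = (31.770, 10.116). The perpendicularity gives EF at right angles to UE; with |EF| = 9.2 on the right of UE, F = E + 9.2·(0.99956, 0.029666) = (40.966, 10.389). Then |PF| = |F − P| = 42.263.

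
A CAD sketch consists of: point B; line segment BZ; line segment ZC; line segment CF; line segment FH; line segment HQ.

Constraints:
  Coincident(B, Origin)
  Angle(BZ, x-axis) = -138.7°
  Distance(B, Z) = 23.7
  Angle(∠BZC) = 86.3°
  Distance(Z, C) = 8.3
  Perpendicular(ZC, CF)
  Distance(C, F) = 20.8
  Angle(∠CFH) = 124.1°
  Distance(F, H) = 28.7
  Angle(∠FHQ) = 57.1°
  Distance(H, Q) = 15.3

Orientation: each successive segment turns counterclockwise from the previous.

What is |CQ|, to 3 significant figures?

32.3

∠CFH = 124.1° gives FH at 101° from the x-axis; with |FH| = 28.7, H = (-2.66, 21.4). ∠FHQ = 57.1° gives HQ at -136° from the x-axis; with |HQ| = 15.3, Q = (-13.7, 10.8). Then |CQ| = |Q − C| = 32.3.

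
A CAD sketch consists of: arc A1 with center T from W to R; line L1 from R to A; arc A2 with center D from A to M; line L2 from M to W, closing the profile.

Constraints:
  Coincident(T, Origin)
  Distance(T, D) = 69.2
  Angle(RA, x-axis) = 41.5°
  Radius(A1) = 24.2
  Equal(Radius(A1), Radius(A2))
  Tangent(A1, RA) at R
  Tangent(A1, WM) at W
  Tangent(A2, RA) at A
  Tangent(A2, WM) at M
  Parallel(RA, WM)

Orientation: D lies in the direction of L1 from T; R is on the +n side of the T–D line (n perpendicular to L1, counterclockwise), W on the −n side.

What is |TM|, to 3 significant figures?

73.3

Tangency of A1 to both parallel lines with radius 24.2 puts R and W at T ± 24.2·n: R = (-16.0, 18.1), W = (16.0, -18.1). Equal radii place A and M the same way about D: A = D + 24.2·n = (35.8, 64.0), M = D − 24.2·n = (67.9, 27.7). Then |TM| = |M − T| = 73.3.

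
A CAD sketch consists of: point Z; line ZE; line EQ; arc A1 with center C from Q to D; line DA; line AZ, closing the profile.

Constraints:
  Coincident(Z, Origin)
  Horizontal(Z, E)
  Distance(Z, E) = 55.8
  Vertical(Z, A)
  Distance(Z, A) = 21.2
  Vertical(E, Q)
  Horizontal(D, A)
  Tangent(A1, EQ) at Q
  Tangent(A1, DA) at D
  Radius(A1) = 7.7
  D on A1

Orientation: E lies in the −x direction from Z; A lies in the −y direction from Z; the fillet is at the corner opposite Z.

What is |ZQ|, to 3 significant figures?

57.4

Z is at the origin; ZE is horizontal with |ZE| = 55.8 and E on the −x side, so E = (-55.8, 0.00). ZA is vertical with |ZA| = 21.2 and A on the −y side, so A = (0.00, -21.2). The virtual corner opposite Z is at (-55.8, -21.2). Since A1 is tangent to EQ there, CQ ⟂ EQ and the tangent condition forces CD to be normal to DA, with radius 7.7, so the center C sits 7.7 in from both sides at C = (-48.1, -13.5). That places the tangent points at Q = (-55.8, -13.5) on EQ and D = (-48.1, -21.2) on DA. Then |ZQ| = |Q − Z| = 57.4.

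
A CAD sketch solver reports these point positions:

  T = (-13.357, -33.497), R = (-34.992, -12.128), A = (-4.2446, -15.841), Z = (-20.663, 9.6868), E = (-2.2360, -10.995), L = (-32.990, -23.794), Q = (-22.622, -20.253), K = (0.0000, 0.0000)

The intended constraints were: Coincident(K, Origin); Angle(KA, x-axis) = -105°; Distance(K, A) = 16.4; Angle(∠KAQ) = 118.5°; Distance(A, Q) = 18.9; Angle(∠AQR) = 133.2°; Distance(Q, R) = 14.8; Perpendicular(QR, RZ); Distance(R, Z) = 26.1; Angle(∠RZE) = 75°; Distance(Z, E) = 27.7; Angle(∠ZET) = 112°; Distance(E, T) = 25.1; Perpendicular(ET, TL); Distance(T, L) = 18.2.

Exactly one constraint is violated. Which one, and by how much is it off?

Distance(T, L) = 18.2 — off by 3.70.

K = (0.00, 0.00) ✓; KA at -105.0° ✓; |KA| = 16.40 ✓; ∠KAQ = 118.5° ✓; |AQ| = 18.90 ✓; ∠AQR = 133.2° ✓; |QR| = 14.80 ✓; ∠(QR, RZ) = 90.00° ✓; |RZ| = 26.10 ✓; ∠RZE = 75.00° ✓; |ZE| = 27.70 ✓; ∠ZET = 112.0° ✓; |ET| = 25.10 ✓; ∠(ET, TL) = 90.00° ✓; |TL| = 21.90 ✗.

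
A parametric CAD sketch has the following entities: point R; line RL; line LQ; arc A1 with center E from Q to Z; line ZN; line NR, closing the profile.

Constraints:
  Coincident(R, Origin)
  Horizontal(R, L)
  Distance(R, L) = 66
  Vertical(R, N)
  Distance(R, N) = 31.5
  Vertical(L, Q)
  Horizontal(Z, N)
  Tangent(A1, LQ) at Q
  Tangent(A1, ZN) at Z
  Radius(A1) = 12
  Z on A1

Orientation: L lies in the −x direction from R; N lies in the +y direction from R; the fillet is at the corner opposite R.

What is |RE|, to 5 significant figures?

57.413

R is at the origin; RL is horizontal with |RL| = 66.0 and L on the −x side, so L = (-66.000, 0.0000). RN is vertical with |RN| = 31.5 and N on the +y side, so N = (0.0000, 31.500). The virtual corner opposite R is at (-66.000, 31.500). A1 meets LQ tangentially, so EQ is at right angles to LQ and A1 meets ZN tangentially, so EZ is at right angles to ZN, with radius 12.0, so the center E sits 12.0 in from both sides at E = (-54.000, 19.500). Then |RE| = |E − R| = 57.413.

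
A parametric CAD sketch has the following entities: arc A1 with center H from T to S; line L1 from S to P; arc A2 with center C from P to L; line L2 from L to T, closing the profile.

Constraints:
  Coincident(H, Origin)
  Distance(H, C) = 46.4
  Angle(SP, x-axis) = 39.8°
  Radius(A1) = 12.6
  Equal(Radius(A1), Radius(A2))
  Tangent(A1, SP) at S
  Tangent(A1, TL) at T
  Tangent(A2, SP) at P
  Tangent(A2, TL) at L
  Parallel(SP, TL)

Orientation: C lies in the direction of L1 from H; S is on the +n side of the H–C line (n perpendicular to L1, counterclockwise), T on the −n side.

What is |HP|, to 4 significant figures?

48.08

The slot axis is L1's direction at 39.8°, so u = (cos 39.8°, sin 39.8°) = (0.7683, 0.6401) and n = (−sin 39.8°, cos 39.8°) = (-0.6401, 0.7683). H is at the origin and C lies 46.4 along u from H, so C = 46.4·u = (35.65, 29.70). Tangency of A1 to both parallel lines with radius 12.6 puts S and T at H ± 12.6·n: S = (-8.065, 9.680), T = (8.065, -9.680). Equal radii place P and L the same way about C: P = C + 12.6·n = (27.58, 39.38), L = C − 12.6·n = (43.71, 20.02). Then |HP| = |P − H| = 48.08.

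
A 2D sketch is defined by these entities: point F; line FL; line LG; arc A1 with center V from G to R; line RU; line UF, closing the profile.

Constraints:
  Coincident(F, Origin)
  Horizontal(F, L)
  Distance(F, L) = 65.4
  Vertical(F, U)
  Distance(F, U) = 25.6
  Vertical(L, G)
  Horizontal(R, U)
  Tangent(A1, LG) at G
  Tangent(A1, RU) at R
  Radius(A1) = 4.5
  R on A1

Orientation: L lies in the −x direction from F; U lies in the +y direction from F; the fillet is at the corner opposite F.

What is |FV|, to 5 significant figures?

64.452

F is at the origin; FL is horizontal with |FL| = 65.4 and L on the −x side, so L = (-65.400, 0.0000). FU is vertical with |FU| = 25.6 and U on the +y side, so U = (0.0000, 25.600). The virtual corner opposite F is at (-65.400, 25.600). The tangent condition forces VG to be normal to LG and since A1 is tangent to RU there, VR ⟂ RU, with radius 4.5, so the center V sits 4.5 in from both sides at V = (-60.900, 21.100). Then |FV| = |V − F| = 64.452.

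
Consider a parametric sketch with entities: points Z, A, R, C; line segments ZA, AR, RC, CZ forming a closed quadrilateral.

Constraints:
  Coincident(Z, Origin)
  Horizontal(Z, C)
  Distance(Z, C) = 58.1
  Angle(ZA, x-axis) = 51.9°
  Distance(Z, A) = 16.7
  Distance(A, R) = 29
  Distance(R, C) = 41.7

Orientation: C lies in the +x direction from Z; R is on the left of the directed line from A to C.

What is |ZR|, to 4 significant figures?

45.53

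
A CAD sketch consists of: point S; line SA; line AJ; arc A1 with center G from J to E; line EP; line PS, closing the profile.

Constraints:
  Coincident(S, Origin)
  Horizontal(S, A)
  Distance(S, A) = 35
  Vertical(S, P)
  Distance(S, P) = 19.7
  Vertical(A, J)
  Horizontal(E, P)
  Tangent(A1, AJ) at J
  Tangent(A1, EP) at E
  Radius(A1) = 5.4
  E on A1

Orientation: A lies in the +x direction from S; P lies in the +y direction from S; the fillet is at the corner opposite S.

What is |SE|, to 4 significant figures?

35.56

The virtual corner opposite S is at (35.00, 19.70). Since A1 is tangent to AJ there, GJ ⟂ AJ and since A1 is tangent to EP there, GE ⟂ EP, with radius 5.4, so the center G sits 5.4 in from both sides at G = (29.60, 14.30). That places the tangent points at J = (35.00, 14.30) on AJ and E = (29.60, 19.70) on EP. Then |SE| = |E − S| = 35.56.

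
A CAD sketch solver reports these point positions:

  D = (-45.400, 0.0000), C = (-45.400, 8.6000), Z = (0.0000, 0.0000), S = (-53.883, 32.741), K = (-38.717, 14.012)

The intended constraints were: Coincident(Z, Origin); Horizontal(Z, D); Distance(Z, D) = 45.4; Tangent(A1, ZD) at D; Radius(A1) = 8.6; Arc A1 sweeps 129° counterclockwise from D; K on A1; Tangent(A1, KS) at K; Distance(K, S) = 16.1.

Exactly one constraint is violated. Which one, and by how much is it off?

Distance(K, S) = 16.1 — off by 8.00.

Z = (0.00, 0.00) ✓; Z.y = 0.00, D.y = 0.00 ✓; |ZD| = 45.40 ✓; ∠(CD, DZ) = 90.00° ✓; |CD| = 8.600 ✓; bearing(C→K) − bearing(C→D) = 129.0° ✓; |CK| = 8.600 ✓; ∠(CK, KS) = 90.00° ✓; |KS| = 24.10 ✗.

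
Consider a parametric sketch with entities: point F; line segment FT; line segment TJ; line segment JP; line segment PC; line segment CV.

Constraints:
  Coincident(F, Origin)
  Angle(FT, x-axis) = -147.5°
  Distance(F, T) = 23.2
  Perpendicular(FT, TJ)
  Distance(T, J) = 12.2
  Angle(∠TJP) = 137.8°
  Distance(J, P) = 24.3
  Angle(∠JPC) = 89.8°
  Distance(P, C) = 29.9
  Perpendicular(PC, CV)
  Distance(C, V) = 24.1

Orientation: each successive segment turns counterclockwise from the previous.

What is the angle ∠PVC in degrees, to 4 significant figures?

51.13°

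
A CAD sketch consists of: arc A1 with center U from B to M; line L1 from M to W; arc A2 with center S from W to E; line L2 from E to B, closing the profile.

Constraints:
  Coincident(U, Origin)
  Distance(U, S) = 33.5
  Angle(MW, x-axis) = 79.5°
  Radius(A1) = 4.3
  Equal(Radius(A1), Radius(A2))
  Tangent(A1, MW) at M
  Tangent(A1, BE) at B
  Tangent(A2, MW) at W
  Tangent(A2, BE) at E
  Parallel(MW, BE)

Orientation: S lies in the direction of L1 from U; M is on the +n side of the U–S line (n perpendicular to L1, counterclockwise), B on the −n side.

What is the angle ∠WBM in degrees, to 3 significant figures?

75.6°

Tangency of A1 to both parallel lines with radius 4.3 puts M and B at U ± 4.3·n: M = (-4.23, 0.784), B = (4.23, -0.784). Equal radii place W and E the same way about S: W = S + 4.3·n = (1.88, 33.7), E = S − 4.3·n = (10.3, 32.2). Then cos ∠WBM = BW·BM / (|BW||BM|), giving 75.6°.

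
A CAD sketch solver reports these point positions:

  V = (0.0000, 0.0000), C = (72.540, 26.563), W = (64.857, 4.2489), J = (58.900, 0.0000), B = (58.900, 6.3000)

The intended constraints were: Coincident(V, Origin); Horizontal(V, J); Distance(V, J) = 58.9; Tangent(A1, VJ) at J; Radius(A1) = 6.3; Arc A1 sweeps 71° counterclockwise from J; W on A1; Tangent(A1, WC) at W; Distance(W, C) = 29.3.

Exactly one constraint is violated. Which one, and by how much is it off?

Distance(W, C) = 29.3 — off by 5.70.

V = (0.00, 0.00) ✓; V.y = 0.00, J.y = 0.00 ✓; |VJ| = 58.90 ✓; ∠(BJ, JV) = 90.00° ✓; |BJ| = 6.300 ✓; bearing(B→W) − bearing(B→J) = 71.00° ✓; |BW| = 6.300 ✓; ∠(BW, WC) = 90.00° ✓; |WC| = 23.60 ✗.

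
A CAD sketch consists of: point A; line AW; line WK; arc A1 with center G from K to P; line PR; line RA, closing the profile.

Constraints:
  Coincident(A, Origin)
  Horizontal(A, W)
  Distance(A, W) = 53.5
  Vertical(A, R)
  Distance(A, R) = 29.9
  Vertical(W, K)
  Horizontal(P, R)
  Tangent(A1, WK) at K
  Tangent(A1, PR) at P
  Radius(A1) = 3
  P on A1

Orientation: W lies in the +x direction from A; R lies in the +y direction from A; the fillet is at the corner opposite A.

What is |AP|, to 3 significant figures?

58.7

A is at the origin; AW is horizontal with |AW| = 53.5 and W on the +x side, so W = (53.5, 0.00). A and R share the same x with |AR| = 29.9 and R on the +y side, so R = (0.00, 29.9). The virtual corner opposite A is at (53.5, 29.9). Since A1 is tangent to WK there, GK ⟂ WK and tangency of A1 to PR means the radius GP is perpendicular to PR, with radius 3.0, so the center G sits 3.0 in from both sides at G = (50.5, 26.9). That places the tangent points at K = (53.5, 26.9) on WK and P = (50.5, 29.9) on PR. Then |AP| = |P − A| = 58.7.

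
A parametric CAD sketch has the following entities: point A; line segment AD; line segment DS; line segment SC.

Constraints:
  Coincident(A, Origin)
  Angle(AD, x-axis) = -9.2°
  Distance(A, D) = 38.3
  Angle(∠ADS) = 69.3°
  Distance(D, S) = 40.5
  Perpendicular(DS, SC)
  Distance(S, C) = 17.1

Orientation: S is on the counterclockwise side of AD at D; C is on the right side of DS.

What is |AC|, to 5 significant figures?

59.399

A is at the origin; AD runs at -9.2° with length 38.3, so D = 38.3·(cos -9.2°, sin -9.2°) = (37.807, -6.1234). ∠ADS = 69.3°, so DS runs at -9.2° + (180° − 69.3°) = 101.50° from the x-axis; with |DS| = 40.5, S = D + 40.5·(cos 101.50°, sin 101.50°) = (29.733, 33.564). The perpendicularity gives SC at right angles to DS; with |SC| = 17.1 on the right of DS, C = S + 17.1·(0.97992, 0.19937) = (46.490, 36.973). Then |AC| = |C − A| = 59.399.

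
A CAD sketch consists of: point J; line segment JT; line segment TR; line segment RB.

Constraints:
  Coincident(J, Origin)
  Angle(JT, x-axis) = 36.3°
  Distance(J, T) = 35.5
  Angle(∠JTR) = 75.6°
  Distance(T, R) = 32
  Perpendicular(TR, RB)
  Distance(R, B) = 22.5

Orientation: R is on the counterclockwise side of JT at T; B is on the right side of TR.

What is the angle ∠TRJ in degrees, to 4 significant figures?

56.02°

J is at the origin; JT runs at 36.3° with length 35.5, so T = 35.5·(cos 36.3°, sin 36.3°) = (28.61, 21.02). ∠JTR = 75.6°, so TR runs at 36.3° + (180° − 75.6°) = 140.7° from the x-axis; with |TR| = 32.0, R = T + 32.0·(cos 140.7°, sin 140.7°) = (3.848, 41.28). Then cos ∠TRJ = RT·RJ / (|RT||RJ|), giving 56.02°.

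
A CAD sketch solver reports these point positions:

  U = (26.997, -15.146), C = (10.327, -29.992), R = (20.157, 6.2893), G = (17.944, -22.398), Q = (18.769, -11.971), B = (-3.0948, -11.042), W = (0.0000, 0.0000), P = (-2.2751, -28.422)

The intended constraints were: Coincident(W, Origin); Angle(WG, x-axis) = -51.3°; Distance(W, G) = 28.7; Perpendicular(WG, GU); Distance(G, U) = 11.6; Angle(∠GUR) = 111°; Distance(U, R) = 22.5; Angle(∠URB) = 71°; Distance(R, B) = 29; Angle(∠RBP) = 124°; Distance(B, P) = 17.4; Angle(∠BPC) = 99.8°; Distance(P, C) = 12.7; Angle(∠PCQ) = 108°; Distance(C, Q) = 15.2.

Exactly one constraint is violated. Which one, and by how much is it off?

Distance(C, Q) = 15.2 — off by 4.70.

W = (0.00, 0.00) ✓; WG at -51.30° ✓; |WG| = 28.70 ✓; ∠(WG, GU) = 90.00° ✓; |GU| = 11.60 ✓; ∠GUR = 111.0° ✓; |UR| = 22.50 ✓; ∠URB = 71.00° ✓; |RB| = 29.00 ✓; ∠RBP = 124.0° ✓; |BP| = 17.40 ✓; ∠BPC = 99.80° ✓; |PC| = 12.70 ✓; ∠PCQ = 108.0° ✓; |CQ| = 19.90 ✗.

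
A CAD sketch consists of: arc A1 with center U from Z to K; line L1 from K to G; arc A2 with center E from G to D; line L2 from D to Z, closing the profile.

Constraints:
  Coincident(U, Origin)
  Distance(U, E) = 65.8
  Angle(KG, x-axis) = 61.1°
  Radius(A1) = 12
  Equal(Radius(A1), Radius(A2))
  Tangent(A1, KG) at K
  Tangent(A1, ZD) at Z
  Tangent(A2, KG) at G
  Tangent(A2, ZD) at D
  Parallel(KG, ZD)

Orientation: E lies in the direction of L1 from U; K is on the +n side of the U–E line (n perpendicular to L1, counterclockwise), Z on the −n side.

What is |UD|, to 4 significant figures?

66.89

The slot axis is L1's direction at 61.1°, so u = (cos 61.1°, sin 61.1°) = (0.4833, 0.8755) and n = (−sin 61.1°, cos 61.1°) = (-0.8755, 0.4833). U is at the origin and E lies 65.8 along u from U, so E = 65.8·u = (31.80, 57.61). Tangency of A1 to both parallel lines with radius 12.0 puts K and Z at U ± 12.0·n: K = (-10.51, 5.799), Z = (10.51, -5.799). Equal radii place G and D the same way about E: G = E + 12.0·n = (21.29, 63.40), D = E − 12.0·n = (42.31, 51.81). Then |UD| = |D − U| = 66.89.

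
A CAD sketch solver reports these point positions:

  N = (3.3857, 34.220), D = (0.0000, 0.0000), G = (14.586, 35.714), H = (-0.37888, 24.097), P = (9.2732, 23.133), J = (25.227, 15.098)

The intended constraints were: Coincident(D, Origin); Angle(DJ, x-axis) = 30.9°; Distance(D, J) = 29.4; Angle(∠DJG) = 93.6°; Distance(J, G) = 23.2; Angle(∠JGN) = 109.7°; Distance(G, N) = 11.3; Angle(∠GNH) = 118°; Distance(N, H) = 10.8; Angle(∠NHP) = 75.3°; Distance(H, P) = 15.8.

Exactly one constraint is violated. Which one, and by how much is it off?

Distance(H, P) = 15.8 — off by 6.10.

D = (0.00, 0.00) ✓; DJ at 30.90° ✓; |DJ| = 29.40 ✓; ∠DJG = 93.60° ✓; |JG| = 23.20 ✓; ∠JGN = 109.7° ✓; |GN| = 11.30 ✓; ∠GNH = 118.0° ✓; |NH| = 10.80 ✓; ∠NHP = 75.30° ✓; |HP| = 9.700 ✗.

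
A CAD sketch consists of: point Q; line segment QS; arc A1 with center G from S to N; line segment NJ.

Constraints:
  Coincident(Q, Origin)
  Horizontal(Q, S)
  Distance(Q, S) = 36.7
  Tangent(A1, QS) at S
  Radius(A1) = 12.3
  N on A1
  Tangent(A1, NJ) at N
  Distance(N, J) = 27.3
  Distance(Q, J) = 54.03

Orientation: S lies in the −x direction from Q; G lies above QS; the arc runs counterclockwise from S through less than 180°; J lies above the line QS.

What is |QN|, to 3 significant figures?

29.9

Q is at the origin; QS is horizontal with |QS| = 36.7 and S on the −x side, so S = (-36.7, 0.00). The tangent condition forces GS to be normal to QS, so G = S + (0, 12.3) = (-36.7, 12.3). Since GN ⟂ NJ (tangency), |GJ| = √(12.3² + 27.3²) = 29.9 regardless of where N sits on A1. So J lies on both circle(Q, 54.03) and circle(G, 29.9); the above-QS intersection is J = (-33.9, 42.1). N is the foot of the tangent from J: N = (-25.1, 16.3).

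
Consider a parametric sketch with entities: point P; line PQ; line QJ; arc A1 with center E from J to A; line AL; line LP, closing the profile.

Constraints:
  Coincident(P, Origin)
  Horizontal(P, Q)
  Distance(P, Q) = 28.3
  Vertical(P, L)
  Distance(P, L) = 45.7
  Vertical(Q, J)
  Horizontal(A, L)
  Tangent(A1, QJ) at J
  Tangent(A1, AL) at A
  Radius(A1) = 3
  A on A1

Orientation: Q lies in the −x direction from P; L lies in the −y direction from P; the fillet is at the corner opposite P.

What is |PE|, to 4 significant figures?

49.63

P is at the origin; PQ is horizontal with |PQ| = 28.3 and Q on the −x side, so Q = (-28.30, 0.000). PL is vertical with |PL| = 45.7 and L on the −y side, so L = (0.000, -45.70). The virtual corner opposite P is at (-28.30, -45.70). Since A1 is tangent to QJ there, EJ ⟂ QJ and tangency of A1 to AL means the radius EA is perpendicular to AL, with radius 3.0, so the center E sits 3.0 in from both sides at E = (-25.30, -42.70). Then |PE| = |E − P| = 49.63.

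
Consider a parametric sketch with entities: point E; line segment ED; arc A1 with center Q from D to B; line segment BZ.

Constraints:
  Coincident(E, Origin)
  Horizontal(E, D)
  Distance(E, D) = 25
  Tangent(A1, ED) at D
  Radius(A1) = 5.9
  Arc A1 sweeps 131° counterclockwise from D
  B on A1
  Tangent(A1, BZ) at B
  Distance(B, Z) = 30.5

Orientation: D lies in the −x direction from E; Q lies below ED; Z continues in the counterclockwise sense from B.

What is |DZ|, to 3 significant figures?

36.3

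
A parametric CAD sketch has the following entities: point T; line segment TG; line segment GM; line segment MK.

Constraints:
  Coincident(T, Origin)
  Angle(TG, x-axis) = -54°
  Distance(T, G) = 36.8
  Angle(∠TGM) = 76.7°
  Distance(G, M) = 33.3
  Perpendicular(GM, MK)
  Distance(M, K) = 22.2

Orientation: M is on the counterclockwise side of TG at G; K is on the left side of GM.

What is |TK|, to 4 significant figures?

28.32

T is at the origin; TG runs at -54.0° with length 36.8, so G = 36.8·(cos -54.0°, sin -54.0°) = (21.63, -29.77). ∠TGM = 76.7°, so GM runs at -54.0° + (180° − 76.7°) = 49.30° from the x-axis; with |GM| = 33.3, M = G + 33.3·(cos 49.30°, sin 49.30°) = (43.35, -4.526). GM is perpendicular to MK; with |MK| = 22.2 on the left of GM, K = M + 22.2·(-0.7581, 0.6521) = (26.51, 9.951). Then |TK| = |K − T| = 28.32.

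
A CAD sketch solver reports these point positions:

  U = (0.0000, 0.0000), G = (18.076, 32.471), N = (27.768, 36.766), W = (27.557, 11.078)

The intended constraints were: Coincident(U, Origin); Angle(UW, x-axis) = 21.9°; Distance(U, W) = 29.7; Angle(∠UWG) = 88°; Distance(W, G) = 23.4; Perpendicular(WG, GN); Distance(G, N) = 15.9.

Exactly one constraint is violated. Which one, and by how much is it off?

Distance(G, N) = 15.9 — off by 5.30.

U = (0.00, 0.00) ✓; UW at 21.90° ✓; |UW| = 29.70 ✓; ∠UWG = 88.00° ✓; |WG| = 23.40 ✓; ∠(WG, GN) = 90.00° ✓; |GN| = 10.60 ✗.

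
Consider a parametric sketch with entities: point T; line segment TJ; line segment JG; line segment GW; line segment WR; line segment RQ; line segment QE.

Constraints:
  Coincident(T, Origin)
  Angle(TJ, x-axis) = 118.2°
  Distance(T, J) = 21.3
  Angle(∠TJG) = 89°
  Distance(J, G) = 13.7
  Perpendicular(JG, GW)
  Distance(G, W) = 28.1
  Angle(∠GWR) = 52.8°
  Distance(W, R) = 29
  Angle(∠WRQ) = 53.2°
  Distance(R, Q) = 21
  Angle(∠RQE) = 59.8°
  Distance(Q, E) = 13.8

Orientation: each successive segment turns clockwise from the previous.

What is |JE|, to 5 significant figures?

19.607

∠WRQ = 53.2° gives RQ at 43.200° from the x-axis; with |RQ| = 21.0, Q = (1.7130, 19.453). ∠RQE = 59.8° gives QE at -77.000° from the x-axis; with |QE| = 13.8, E = (4.8174, 6.0064). Then |JE| = |E − J| = 19.607.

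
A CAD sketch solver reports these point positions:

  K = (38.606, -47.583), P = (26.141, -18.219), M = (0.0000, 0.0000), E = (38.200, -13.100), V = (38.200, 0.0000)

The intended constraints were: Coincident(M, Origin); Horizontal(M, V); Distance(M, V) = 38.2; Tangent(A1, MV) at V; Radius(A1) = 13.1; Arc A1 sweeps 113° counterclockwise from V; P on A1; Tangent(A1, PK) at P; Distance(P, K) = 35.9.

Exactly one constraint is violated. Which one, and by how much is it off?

Distance(P, K) = 35.9 — off by 4.00.

M = (0.00, 0.00) ✓; M.y = 0.00, V.y = 0.00 ✓; |MV| = 38.20 ✓; ∠(EV, VM) = 90.00° ✓; |EV| = 13.10 ✓; bearing(E→P) − bearing(E→V) = 113.0° ✓; |EP| = 13.10 ✓; ∠(EP, PK) = 90.00° ✓; |PK| = 31.90 ✗.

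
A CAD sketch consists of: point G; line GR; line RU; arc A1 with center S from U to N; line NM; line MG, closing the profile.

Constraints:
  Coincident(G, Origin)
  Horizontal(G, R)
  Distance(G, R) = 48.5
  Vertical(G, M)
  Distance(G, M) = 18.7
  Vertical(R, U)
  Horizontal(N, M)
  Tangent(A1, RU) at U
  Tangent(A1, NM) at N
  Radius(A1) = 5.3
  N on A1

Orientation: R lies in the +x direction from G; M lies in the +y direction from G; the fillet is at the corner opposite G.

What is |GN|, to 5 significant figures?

47.074

G is at the origin; G and R share the same y with |GR| = 48.5 and R on the +x side, so R = (48.500, 0.0000). GM is vertical with |GM| = 18.7 and M on the +y side, so M = (0.0000, 18.700). The virtual corner opposite G is at (48.500, 18.700). Tangency of A1 to RU means the radius SU is perpendicular to RU and the tangent condition forces SN to be normal to NM, with radius 5.3, so the center S sits 5.3 in from both sides at S = (43.200, 13.400). That places the tangent points at U = (48.500, 13.400) on RU and N = (43.200, 18.700) on NM. Then |GN| = |N − G| = 47.074.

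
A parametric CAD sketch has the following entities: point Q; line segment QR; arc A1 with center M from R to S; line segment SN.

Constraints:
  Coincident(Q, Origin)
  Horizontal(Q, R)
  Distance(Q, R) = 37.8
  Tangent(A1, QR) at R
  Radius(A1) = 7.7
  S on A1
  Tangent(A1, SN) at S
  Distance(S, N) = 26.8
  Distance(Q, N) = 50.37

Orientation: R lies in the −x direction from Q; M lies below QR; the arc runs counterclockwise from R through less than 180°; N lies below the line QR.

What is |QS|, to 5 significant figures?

46.201

Checks: |MS| = 7.700 ✓; ∠(MS, SN) = 90.00° ✓; |SN| = 26.80 ✓; |QN| = 50.37 ✓.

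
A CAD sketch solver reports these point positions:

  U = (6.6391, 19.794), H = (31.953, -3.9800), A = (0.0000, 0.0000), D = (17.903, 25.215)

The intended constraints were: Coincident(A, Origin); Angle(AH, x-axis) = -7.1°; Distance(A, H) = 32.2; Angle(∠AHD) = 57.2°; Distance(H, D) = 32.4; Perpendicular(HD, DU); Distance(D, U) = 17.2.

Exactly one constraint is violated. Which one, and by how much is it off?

Distance(D, U) = 17.2 — off by 4.70.

A = (0.00, 0.00) ✓; AH at -7.100° ✓; |AH| = 32.20 ✓; ∠AHD = 57.20° ✓; |HD| = 32.40 ✓; ∠(HD, DU) = 90.00° ✓; |DU| = 12.50 ✗.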